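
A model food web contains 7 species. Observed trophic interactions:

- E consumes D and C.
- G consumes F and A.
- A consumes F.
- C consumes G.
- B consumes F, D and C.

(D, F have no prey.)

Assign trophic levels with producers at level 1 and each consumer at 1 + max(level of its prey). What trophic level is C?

Trophic level 4

F is a producer → level 1.
A eats F → level 2.
G eats A (level 2); other prey at levels: F 1 → level 3.
C eats G → level 4.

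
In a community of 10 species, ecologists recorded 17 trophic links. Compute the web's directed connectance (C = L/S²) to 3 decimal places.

C = 0.170

The web has S = 10 species and L = 17 feeding links.
C = L / S² = 17 / 100 = 0.1700 ≈ 0.170.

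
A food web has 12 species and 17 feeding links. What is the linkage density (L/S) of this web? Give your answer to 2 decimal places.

There are L = 17 links among S = 12 species.
L/S = 17/12 = 1.4167 ≈ 1.42.

L/S = 1.42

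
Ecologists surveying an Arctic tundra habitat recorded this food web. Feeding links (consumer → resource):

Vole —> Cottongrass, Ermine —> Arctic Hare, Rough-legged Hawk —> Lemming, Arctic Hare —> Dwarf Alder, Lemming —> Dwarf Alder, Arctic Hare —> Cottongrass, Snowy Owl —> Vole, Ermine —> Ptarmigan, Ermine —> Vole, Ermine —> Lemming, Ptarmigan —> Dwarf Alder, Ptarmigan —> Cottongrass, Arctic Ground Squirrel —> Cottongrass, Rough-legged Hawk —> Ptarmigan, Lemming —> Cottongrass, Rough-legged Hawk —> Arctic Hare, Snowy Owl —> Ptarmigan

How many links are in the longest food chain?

One longest chain: Cottongrass → Vole → Snowy Owl.
It has 3 species and 2 links.

2 links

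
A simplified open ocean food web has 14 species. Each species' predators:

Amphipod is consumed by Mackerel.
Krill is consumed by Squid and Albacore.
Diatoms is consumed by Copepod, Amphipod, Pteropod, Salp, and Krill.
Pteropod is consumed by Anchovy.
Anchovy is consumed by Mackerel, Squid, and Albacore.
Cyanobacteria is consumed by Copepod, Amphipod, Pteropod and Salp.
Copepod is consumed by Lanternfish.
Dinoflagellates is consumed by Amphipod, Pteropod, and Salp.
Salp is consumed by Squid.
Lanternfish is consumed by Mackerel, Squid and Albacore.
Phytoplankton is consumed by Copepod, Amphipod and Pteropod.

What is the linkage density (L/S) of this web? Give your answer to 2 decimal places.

L/S = 1.93

There are L = 27 links among S = 14 species.
L/S = 27/14 = 1.9286 ≈ 1.93.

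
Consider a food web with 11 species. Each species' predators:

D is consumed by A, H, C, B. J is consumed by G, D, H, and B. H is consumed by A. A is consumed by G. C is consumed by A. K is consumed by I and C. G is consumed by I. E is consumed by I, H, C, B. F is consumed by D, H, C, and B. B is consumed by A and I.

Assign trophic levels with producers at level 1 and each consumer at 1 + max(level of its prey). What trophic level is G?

F is a producer → level 1.
D eats F (level 1); other prey at levels: J 1 → level 2.
H eats D (level 2); other prey at levels: E 1, F 1, J 1 → level 3.
A eats H (level 3); other prey at levels: D 2, C 3, B 3 → level 4.
G eats A (level 4); other prey at levels: J 1 → level 5.

Trophic level 5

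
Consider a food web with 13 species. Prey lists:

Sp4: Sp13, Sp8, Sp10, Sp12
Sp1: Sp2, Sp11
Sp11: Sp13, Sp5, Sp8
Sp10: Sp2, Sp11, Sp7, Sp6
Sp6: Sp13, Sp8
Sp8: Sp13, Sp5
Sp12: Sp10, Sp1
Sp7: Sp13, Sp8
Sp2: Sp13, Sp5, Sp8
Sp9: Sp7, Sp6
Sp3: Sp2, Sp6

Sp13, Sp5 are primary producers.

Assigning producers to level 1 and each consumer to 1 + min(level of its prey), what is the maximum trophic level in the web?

4

Producers (level 1): Sp13, Sp5.
Following each consumer down to its lowest-level prey: Sp13 → Sp2 → Sp1 → Sp12 (levels 1 through 4).
All prey of Sp12 (Sp1 3, Sp10 3) are at level 3 or above, so Sp12 is at level 1 + 3 = 4.
Every consumer has at least one prey at level 3 or below, so none exceeds level 4.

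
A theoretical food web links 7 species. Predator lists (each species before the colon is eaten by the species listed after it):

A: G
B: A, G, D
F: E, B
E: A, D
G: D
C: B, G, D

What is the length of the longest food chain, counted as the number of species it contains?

One longest chain: F → E → A → G → D.
It has 5 species and 4 links.

5 species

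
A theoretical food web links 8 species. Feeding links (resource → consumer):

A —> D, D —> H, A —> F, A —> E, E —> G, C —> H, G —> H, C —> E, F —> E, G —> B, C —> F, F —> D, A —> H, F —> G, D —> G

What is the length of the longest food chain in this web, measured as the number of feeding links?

4 links

One longest chain: A → F → E → G → B.
It has 5 species and 4 links.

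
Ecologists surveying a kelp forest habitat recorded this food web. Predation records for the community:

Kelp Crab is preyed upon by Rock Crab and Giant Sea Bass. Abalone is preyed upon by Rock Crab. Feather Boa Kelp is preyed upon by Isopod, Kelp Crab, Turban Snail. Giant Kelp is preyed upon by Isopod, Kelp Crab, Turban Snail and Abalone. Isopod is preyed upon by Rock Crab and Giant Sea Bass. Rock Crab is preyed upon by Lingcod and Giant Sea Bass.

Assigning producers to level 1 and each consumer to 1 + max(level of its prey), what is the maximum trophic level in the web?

4

Producers (level 1): Feather Boa Kelp, Giant Kelp.
Feather Boa Kelp → Kelp Crab → Rock Crab → Lingcod gives Lingcod level 4.
No species has a prey at level 4, so no species reaches level 5.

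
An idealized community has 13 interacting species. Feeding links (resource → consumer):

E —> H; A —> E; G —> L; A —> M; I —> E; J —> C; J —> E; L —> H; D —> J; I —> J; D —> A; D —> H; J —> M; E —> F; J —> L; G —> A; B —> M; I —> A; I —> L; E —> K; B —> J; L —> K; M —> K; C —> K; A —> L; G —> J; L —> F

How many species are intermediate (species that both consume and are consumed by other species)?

Intermediate species (has both prey and predators): A, J, E, L, M, C.
Count: 6.

6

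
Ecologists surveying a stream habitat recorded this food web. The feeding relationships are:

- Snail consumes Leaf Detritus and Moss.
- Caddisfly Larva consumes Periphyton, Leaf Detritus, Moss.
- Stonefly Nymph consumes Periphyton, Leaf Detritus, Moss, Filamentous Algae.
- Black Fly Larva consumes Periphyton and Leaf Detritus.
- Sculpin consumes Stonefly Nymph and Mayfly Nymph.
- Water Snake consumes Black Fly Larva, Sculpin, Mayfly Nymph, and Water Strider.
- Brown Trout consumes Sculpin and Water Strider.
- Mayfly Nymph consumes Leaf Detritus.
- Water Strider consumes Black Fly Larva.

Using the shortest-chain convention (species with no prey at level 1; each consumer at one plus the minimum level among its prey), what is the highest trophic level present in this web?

Basal resources (level 1): Leaf Detritus, Filamentous Algae, Moss, Periphyton.
Following each consumer down to its lowest-level prey: Leaf Detritus → Mayfly Nymph → Sculpin → Brown Trout (levels 1 through 4).
All prey of Brown Trout (Sculpin 3, Water Strider 3) are at level 3 or above, so Brown Trout is at level 1 + 3 = 4.
Every consumer has at least one prey at level 3 or below, so none exceeds level 4.

4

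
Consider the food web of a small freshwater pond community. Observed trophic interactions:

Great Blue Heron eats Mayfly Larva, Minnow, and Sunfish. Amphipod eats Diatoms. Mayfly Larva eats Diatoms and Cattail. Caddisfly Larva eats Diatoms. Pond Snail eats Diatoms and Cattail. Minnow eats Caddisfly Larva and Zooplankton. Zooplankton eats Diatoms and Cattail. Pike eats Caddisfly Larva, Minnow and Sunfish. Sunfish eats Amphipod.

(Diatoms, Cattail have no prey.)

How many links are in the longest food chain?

One longest chain: Diatoms → Amphipod → Sunfish → Great Blue Heron.
It has 4 species and 3 links.

3 links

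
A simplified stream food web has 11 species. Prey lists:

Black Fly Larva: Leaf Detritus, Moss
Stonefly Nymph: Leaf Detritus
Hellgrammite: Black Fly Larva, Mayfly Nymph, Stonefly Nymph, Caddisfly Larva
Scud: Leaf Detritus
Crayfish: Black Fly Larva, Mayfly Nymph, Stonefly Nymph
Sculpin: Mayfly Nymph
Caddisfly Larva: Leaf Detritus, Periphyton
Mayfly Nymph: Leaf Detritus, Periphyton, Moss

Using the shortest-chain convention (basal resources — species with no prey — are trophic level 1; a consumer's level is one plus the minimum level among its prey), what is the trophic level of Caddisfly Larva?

Leaf Detritus has no prey (basal) → level 1.
Caddisfly Larva eats Leaf Detritus → level 2.

Trophic level 2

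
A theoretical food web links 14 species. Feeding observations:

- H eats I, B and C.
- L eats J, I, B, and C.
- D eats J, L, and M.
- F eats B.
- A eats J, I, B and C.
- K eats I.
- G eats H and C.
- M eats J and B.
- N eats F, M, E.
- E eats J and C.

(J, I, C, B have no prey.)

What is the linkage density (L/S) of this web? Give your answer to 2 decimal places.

L/S = 1.79

There are L = 25 links among S = 14 species.
L/S = 25/14 = 1.7857 ≈ 1.79.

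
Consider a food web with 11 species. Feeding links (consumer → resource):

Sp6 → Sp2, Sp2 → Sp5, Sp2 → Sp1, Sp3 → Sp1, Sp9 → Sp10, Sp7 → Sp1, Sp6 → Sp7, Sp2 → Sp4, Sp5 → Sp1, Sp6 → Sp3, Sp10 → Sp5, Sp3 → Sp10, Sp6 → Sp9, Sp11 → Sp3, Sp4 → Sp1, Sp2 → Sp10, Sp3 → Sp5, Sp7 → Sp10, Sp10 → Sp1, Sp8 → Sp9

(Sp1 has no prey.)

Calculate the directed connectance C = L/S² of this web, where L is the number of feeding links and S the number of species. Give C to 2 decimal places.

The web has S = 11 species and L = 20 feeding links.
C = L / S² = 20 / 121 = 0.1653 ≈ 0.17.

C = 0.17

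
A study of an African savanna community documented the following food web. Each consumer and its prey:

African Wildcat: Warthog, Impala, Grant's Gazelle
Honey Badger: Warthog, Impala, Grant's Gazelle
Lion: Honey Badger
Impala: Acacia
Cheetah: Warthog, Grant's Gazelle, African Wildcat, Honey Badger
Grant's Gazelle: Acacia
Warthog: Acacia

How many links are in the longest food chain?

3 links

One longest chain: Acacia → Warthog → African Wildcat → Cheetah.
It has 4 species and 3 links.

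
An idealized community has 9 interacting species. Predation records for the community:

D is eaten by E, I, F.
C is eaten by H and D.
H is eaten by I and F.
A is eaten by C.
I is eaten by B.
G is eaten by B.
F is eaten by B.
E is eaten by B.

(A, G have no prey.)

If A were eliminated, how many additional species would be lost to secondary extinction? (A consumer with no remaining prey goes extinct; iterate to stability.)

6

Remove A.
Round 1: C (all prey gone) → extinct.
Round 2: D (all prey gone), H (all prey gone) → extinct.
Round 3: I (all prey gone), F (all prey gone), E (all prey gone) → extinct.
No further losses. Total secondary extinctions: 6.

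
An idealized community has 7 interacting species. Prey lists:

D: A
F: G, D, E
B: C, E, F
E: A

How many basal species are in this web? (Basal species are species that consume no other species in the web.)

Basal species (no prey listed): C, A, G.
Count: 3.

3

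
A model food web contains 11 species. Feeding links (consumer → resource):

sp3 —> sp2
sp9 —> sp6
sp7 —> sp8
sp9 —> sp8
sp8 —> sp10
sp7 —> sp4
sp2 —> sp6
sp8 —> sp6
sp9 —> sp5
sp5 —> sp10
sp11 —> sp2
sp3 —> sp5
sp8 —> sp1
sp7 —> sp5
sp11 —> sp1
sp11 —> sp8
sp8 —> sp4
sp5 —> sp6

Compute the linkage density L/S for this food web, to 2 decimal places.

L/S = 1.64

There are L = 18 links among S = 11 species.
L/S = 18/11 = 1.6364 ≈ 1.64.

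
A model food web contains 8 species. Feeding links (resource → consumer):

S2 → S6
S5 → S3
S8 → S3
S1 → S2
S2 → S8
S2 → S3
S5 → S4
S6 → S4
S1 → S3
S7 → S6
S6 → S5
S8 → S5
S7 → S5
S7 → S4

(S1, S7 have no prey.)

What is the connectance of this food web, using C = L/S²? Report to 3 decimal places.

C = 0.219

The web has S = 8 species and L = 14 feeding links.
C = L / S² = 14 / 64 = 0.2188 ≈ 0.219.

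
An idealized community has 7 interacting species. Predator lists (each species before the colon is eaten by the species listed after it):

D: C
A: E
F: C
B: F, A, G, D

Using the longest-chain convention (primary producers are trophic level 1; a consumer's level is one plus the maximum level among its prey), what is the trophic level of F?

B is a producer → level 1.
F eats B → level 2.

Trophic level 2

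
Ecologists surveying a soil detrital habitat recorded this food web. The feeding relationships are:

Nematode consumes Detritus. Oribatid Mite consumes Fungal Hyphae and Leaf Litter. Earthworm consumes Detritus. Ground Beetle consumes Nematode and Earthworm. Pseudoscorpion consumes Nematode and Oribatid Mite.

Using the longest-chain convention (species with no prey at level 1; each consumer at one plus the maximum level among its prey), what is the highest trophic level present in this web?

Basal resources (level 1): Leaf Litter, Detritus, Fungal Hyphae.
Leaf Litter → Oribatid Mite → Pseudoscorpion gives Pseudoscorpion level 3.
No species has a prey at level 3, so no species reaches level 4.

3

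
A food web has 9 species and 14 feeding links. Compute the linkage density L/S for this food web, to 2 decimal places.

There are L = 14 links among S = 9 species.
L/S = 14/9 = 1.5556 ≈ 1.56.

L/S = 1.56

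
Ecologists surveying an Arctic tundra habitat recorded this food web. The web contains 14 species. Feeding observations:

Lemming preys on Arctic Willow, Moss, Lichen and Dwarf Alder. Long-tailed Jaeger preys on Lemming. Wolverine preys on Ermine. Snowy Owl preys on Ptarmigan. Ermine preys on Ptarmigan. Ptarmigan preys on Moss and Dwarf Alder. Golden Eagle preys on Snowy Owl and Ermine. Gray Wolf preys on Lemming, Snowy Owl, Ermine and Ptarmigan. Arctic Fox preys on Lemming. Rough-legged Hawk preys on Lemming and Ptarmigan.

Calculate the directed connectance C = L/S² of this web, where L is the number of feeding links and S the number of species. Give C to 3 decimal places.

C = 0.097

The web has S = 14 species and L = 19 feeding links.
C = L / S² = 19 / 196 = 0.0969 ≈ 0.097.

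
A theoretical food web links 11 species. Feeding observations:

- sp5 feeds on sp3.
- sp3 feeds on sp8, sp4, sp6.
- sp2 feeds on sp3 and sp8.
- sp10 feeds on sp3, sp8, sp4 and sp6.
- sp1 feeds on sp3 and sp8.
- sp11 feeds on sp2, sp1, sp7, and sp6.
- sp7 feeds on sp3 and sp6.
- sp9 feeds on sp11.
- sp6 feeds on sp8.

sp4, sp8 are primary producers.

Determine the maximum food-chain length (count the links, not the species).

5 links

One longest chain: sp8 → sp6 → sp3 → sp1 → sp11 → sp9.
It has 6 species and 5 links.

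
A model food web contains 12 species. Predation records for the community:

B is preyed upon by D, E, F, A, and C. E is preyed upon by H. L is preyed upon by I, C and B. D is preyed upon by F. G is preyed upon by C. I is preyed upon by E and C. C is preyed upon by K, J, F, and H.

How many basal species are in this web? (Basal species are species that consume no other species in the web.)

Basal species (no prey listed): L, G.
Count: 2.

2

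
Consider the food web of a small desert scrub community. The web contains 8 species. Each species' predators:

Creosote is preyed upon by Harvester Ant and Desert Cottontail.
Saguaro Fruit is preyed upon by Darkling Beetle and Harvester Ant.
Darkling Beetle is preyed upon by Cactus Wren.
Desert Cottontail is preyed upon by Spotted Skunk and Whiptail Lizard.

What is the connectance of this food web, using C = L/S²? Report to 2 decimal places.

The web has S = 8 species and L = 7 feeding links.
C = L / S² = 7 / 64 = 0.1094 ≈ 0.11.

C = 0.11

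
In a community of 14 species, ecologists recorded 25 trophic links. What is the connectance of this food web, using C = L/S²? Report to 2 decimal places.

C = 0.13

The web has S = 14 species and L = 25 feeding links.
C = L / S² = 25 / 196 = 0.1276 ≈ 0.13.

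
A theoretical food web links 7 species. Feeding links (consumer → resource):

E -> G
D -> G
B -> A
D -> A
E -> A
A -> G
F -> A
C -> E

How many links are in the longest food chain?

3 links

One longest chain: G → A → E → C.
It has 4 species and 3 links.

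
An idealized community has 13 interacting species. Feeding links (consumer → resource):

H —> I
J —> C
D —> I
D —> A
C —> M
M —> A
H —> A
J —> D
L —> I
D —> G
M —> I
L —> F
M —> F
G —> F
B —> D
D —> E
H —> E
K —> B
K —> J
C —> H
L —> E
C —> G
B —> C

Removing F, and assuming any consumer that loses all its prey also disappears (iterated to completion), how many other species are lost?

1

Remove F.
Round 1: G (all prey gone) → extinct.
No further losses. Total secondary extinctions: 1.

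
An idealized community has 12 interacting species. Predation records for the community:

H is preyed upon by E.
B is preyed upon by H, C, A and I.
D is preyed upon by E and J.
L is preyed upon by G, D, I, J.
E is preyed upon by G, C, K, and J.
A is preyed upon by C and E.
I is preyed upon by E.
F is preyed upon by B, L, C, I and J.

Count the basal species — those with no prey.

Basal species (no prey listed): F.
Count: 1.

1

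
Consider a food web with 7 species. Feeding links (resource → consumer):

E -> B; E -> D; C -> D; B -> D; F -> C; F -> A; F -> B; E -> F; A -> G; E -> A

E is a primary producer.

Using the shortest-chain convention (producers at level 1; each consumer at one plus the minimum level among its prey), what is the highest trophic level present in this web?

Producers (level 1): E.
Following each consumer down to its lowest-level prey: E → A → G (levels 1 through 3).
All prey of G (A 2) are at level 2 or above, so G is at level 1 + 2 = 3.
Every consumer has at least one prey at level 2 or below, so none exceeds level 3.

3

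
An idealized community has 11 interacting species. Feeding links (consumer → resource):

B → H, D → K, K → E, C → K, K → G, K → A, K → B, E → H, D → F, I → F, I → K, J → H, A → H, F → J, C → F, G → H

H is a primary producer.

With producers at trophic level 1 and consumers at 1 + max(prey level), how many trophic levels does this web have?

4

Producers (level 1): H.
H → J → F → I gives I level 4.
No species has a prey at level 4, so no species reaches level 5.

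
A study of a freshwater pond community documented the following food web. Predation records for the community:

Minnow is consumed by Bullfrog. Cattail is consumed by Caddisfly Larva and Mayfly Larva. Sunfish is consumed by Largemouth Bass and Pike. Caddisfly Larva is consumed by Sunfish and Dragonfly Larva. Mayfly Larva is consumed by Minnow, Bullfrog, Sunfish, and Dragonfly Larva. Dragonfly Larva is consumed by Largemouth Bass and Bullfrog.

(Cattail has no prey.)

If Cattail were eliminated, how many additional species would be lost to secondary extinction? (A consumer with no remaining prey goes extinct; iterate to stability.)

Remove Cattail.
Round 1: Mayfly Larva (all prey gone), Caddisfly Larva (all prey gone) → extinct.
Round 2: Dragonfly Larva (all prey gone), Sunfish (all prey gone), Minnow (all prey gone) → extinct.
Round 3: Bullfrog (all prey gone), Largemouth Bass (all prey gone), Pike (all prey gone) → extinct.
No further losses. Total secondary extinctions: 8.

8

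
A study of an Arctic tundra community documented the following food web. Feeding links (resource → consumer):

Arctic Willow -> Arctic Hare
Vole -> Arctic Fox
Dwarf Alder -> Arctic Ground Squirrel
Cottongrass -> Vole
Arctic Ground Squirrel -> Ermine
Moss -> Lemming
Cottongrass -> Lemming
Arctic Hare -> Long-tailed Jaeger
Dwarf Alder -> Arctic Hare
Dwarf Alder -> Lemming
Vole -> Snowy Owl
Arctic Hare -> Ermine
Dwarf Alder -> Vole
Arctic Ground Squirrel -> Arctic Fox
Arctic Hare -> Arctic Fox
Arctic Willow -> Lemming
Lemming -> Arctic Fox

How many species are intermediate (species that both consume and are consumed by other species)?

4

Intermediate species (has both prey and predators): Lemming, Vole, Arctic Ground Squirrel, Arctic Hare.
Count: 4.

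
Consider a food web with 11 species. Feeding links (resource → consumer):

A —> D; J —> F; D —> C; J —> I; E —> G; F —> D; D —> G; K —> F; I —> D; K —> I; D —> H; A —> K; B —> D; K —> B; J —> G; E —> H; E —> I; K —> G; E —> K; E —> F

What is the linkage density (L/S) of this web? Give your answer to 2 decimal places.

There are L = 20 links among S = 11 species.
L/S = 20/11 = 1.8182 ≈ 1.82.

L/S = 1.82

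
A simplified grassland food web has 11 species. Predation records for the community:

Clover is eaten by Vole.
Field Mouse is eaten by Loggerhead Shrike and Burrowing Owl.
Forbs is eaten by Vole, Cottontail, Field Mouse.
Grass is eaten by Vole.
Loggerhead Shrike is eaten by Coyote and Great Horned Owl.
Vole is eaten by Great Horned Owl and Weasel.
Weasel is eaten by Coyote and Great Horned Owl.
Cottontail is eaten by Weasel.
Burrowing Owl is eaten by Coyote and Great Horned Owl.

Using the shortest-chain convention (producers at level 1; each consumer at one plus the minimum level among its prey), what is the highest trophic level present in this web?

4

Producers (level 1): Forbs, Clover, Grass.
Following each consumer down to its lowest-level prey: Forbs → Vole → Weasel → Coyote (levels 1 through 4).
All prey of Coyote (Weasel 3, Loggerhead Shrike 3, Burrowing Owl 3) are at level 3 or above, so Coyote is at level 1 + 3 = 4.
Every consumer has at least one prey at level 3 or below, so none exceeds level 4.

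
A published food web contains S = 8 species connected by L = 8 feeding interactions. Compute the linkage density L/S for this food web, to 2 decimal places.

There are L = 8 links among S = 8 species.
L/S = 8/8 = 1.0000 ≈ 1.00.

L/S = 1.00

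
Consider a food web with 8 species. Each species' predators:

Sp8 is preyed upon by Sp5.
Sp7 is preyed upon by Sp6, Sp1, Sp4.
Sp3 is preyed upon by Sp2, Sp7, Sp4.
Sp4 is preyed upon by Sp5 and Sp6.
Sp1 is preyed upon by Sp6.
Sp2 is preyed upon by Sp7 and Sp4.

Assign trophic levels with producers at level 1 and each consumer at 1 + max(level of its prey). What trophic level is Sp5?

Trophic level 5

Sp3 is a producer → level 1.
Sp2 eats Sp3 → level 2.
Sp7 eats Sp2 (level 2); other prey at levels: Sp3 1 → level 3.
Sp4 eats Sp7 (level 3); other prey at levels: Sp3 1, Sp2 2 → level 4.
Sp5 eats Sp4 (level 4); other prey at levels: Sp8 1 → level 5.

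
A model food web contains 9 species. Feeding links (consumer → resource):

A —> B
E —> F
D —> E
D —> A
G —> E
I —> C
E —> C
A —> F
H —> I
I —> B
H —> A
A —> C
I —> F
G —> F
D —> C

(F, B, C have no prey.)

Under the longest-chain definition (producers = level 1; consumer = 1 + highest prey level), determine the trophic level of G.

F is a producer → level 1.
E eats F (level 1); other prey at levels: C 1 → level 2.
G eats E (level 2); other prey at levels: F 1 → level 3.

Trophic level 3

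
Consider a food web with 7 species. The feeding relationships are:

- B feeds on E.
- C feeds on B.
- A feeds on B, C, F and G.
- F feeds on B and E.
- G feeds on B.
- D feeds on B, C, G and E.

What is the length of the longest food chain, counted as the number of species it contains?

4 species

One longest chain: E → B → G → D.
It has 4 species and 3 links.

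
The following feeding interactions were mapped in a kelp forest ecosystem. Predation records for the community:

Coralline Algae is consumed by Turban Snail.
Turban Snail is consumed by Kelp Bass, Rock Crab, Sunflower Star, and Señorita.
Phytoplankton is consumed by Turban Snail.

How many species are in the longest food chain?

3 species

One longest chain: Coralline Algae → Turban Snail → Sunflower Star.
It has 3 species and 2 links.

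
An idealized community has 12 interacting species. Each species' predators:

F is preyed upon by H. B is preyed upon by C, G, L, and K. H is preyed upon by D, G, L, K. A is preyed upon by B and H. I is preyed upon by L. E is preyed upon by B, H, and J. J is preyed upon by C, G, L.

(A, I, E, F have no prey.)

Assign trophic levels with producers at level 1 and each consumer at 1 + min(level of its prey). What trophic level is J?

Trophic level 2

E is a producer → level 1.
J eats E → level 2.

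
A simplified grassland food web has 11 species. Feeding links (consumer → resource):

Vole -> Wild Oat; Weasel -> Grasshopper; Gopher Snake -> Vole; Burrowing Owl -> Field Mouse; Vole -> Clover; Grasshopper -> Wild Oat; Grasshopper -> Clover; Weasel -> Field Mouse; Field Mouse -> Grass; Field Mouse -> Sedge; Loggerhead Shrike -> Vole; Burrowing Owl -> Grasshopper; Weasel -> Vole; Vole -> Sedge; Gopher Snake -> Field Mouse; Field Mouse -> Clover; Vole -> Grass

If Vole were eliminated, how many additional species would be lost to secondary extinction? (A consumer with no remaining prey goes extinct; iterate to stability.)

1

Remove Vole.
Round 1: Loggerhead Shrike (all prey gone) → extinct.
No further losses. Total secondary extinctions: 1.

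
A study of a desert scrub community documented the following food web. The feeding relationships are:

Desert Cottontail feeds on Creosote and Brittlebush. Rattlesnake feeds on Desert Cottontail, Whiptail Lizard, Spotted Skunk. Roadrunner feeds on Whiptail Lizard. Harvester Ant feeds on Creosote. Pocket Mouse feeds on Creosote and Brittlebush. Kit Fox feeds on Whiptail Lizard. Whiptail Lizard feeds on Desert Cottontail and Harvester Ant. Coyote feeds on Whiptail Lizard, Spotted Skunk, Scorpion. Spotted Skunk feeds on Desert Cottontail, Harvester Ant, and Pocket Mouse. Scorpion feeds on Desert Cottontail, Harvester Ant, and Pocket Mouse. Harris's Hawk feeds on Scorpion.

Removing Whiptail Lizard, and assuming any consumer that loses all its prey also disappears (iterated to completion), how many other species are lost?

2

Remove Whiptail Lizard.
Round 1: Kit Fox (all prey gone), Roadrunner (all prey gone) → extinct.
No further losses. Total secondary extinctions: 2.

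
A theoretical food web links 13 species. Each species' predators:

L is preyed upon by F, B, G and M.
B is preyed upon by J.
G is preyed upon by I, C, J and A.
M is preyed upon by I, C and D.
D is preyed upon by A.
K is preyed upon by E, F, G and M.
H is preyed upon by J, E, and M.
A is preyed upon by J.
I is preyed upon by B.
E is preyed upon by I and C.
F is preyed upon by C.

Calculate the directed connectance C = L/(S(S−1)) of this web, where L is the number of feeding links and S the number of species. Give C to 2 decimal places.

C = 0.16

The web has S = 13 species and L = 25 feeding links.
C = L / (S(S−1)) = 25 / 156 = 0.1603 ≈ 0.16.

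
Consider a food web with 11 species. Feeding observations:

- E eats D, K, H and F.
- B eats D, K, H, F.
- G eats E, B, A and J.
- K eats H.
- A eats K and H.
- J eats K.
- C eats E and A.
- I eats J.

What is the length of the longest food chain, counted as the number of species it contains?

One longest chain: H → K → B → G.
It has 4 species and 3 links.

4 species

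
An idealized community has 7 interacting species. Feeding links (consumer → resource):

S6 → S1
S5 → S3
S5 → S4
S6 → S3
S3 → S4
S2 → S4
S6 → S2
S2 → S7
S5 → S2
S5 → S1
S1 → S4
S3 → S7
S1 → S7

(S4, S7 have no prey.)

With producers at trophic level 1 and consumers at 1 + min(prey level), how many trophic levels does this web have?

Producers (level 1): S4, S7.
Following each consumer down to its lowest-level prey: S4 → S1 → S6 (levels 1 through 3).
All prey of S6 (S1 2, S2 2, S3 2) are at level 2 or above, so S6 is at level 1 + 2 = 3.
Every consumer has at least one prey at level 2 or below, so none exceeds level 3.

3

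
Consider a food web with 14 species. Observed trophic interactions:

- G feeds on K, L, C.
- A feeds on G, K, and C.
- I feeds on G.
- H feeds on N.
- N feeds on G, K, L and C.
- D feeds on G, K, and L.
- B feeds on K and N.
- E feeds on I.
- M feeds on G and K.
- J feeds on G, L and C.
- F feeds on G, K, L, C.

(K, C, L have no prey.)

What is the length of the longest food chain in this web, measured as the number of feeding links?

3 links

One longest chain: K → G → N → B.
It has 4 species and 3 links.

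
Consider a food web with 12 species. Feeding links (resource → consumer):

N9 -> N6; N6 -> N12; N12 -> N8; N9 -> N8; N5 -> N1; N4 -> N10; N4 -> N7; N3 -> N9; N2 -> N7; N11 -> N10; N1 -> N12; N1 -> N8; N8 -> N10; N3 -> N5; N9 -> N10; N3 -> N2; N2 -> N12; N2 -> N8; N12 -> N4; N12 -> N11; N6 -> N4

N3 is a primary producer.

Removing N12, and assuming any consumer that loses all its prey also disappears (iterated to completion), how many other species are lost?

1

Remove N12.
Round 1: N11 (all prey gone) → extinct.
No further losses. Total secondary extinctions: 1.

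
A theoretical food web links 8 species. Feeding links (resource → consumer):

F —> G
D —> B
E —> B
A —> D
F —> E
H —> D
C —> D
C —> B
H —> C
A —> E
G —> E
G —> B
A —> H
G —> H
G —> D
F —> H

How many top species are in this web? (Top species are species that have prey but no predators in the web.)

Top species (has prey, but nothing eats it): B.
Count: 1.

1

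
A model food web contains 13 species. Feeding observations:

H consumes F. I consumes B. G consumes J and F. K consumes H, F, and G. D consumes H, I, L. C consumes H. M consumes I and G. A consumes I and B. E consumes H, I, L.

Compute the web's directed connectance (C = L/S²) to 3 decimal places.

C = 0.107

The web has S = 13 species and L = 18 feeding links.
C = L / S² = 18 / 169 = 0.1065 ≈ 0.107.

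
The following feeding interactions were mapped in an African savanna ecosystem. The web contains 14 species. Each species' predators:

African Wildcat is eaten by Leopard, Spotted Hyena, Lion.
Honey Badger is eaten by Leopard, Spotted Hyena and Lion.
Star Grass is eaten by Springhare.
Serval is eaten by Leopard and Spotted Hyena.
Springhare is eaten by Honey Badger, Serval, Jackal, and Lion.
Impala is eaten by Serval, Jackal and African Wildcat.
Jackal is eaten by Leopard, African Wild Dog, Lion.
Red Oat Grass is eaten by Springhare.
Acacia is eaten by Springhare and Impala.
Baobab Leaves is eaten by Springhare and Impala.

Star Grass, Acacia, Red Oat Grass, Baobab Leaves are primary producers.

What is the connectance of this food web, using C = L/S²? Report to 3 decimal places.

The web has S = 14 species and L = 24 feeding links.
C = L / S² = 24 / 196 = 0.1224 ≈ 0.122.

C = 0.122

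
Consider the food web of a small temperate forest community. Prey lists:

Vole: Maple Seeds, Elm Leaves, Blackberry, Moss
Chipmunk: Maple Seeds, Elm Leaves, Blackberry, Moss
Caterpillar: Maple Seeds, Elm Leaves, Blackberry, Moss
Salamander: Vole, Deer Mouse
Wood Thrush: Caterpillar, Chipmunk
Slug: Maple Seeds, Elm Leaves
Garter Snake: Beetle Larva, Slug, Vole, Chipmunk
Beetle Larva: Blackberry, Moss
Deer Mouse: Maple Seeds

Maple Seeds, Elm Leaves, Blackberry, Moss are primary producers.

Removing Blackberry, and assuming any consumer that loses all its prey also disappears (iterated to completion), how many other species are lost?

0

Remove Blackberry.
Every predator of it retains at least one other prey: Beetle Larva still has Moss; Caterpillar still has Maple Seeds, Elm Leaves, Moss; Vole still has Maple Seeds, Elm Leaves, Moss; Chipmunk still has Maple Seeds, Elm Leaves, Moss.
No consumer loses all prey, so no secondary extinctions occur.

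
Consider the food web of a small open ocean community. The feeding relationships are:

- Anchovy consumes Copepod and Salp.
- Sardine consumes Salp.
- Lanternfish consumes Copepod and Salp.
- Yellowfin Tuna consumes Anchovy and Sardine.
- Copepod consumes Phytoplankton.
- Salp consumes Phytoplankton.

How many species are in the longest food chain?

One longest chain: Phytoplankton → Salp → Anchovy → Yellowfin Tuna.
It has 4 species and 3 links.

4 species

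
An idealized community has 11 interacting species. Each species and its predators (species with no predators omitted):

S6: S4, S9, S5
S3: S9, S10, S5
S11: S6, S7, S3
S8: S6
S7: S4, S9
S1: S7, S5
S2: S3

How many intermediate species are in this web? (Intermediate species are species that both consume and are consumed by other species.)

3

Intermediate species (has both prey and predators): S6, S7, S3.
Count: 3.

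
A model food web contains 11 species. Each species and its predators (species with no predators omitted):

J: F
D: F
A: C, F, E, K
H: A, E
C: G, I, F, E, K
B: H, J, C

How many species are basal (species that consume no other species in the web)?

2

Basal species (no prey listed): D, B.
Count: 2.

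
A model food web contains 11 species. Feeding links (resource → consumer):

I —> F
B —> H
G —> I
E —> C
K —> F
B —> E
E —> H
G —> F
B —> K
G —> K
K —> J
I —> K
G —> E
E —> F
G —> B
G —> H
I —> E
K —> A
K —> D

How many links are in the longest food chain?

One longest chain: G → B → E → C.
It has 4 species and 3 links.

3 links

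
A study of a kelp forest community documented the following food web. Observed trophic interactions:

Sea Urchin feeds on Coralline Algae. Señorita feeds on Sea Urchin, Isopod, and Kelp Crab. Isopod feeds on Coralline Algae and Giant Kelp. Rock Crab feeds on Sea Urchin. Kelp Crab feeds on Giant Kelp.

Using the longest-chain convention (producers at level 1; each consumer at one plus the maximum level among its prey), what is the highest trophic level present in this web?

3

Producers (level 1): Coralline Algae, Giant Kelp.
Coralline Algae → Sea Urchin → Señorita gives Señorita level 3.
No species has a prey at level 3, so no species reaches level 4.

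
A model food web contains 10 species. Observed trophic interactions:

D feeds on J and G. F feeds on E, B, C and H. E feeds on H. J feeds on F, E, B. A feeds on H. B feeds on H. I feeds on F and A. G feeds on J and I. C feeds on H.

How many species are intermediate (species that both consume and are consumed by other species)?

8

Intermediate species (has both prey and predators): A, C, E, B, F, I, J, G.
Count: 8.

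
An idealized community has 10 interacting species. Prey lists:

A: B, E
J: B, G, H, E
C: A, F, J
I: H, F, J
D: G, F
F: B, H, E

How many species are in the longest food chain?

One longest chain: B → F → D.
It has 3 species and 2 links.

3 species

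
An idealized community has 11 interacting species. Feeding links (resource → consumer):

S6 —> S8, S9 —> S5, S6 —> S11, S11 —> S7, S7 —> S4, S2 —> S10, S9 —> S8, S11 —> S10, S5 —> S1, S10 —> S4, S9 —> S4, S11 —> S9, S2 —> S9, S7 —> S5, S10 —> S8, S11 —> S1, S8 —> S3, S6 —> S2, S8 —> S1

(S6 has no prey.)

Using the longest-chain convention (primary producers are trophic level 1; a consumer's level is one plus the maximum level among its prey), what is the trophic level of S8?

S6 is a producer → level 1.
S2 eats S6 → level 2.
S10 eats S2 (level 2); other prey at levels: S11 2 → level 3.
S8 eats S10 (level 3); other prey at levels: S6 1, S9 3 → level 4.

Trophic level 4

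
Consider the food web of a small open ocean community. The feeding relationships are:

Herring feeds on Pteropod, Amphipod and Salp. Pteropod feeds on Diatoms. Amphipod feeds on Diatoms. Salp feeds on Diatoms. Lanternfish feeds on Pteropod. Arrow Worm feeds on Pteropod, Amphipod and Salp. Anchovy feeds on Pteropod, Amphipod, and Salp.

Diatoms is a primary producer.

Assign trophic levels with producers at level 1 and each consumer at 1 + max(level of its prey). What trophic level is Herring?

Trophic level 3

Diatoms is a producer → level 1.
Amphipod eats Diatoms → level 2.
Herring eats Amphipod (level 2); other prey at levels: Pteropod 2, Salp 2 → level 3.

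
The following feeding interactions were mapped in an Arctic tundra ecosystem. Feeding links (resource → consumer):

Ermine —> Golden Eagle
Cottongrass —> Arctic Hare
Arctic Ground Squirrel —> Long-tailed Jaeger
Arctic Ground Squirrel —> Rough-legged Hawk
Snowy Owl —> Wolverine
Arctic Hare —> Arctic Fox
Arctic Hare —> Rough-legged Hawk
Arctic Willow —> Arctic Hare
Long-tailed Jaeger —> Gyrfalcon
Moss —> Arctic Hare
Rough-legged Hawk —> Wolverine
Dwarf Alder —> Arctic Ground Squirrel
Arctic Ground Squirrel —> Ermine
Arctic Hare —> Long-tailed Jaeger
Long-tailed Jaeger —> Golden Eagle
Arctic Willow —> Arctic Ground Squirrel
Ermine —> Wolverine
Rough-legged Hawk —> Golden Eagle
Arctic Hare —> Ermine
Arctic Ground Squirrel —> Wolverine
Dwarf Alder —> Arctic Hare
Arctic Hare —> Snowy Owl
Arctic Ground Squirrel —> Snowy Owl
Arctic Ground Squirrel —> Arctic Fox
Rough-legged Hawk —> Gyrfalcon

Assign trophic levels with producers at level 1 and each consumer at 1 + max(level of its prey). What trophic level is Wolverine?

Trophic level 4

Dwarf Alder is a producer → level 1.
Arctic Ground Squirrel eats Dwarf Alder (level 1); other prey at levels: Arctic Willow 1 → level 2.
Snowy Owl eats Arctic Ground Squirrel (level 2); other prey at levels: Arctic Hare 2 → level 3.
Wolverine eats Snowy Owl (level 3); other prey at levels: Arctic Ground Squirrel 2, Rough-legged Hawk 3, Ermine 3 → level 4.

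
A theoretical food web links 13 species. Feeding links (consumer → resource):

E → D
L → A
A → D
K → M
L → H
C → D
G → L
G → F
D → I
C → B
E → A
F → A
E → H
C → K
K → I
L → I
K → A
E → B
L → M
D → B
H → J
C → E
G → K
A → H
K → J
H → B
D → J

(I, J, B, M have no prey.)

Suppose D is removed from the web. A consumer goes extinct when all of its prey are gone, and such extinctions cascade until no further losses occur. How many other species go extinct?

Remove D.
Every predator of it retains at least one other prey: A still has H; E still has B, H, A; C still has B, K, E.
No consumer loses all prey, so no secondary extinctions occur.

0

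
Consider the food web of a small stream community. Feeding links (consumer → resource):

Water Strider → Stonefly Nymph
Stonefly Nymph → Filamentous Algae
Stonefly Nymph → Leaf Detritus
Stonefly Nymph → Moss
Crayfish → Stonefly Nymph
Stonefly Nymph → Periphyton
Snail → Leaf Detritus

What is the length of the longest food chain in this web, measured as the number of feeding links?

2 links

One longest chain: Leaf Detritus → Stonefly Nymph → Water Strider.
It has 3 species and 2 links.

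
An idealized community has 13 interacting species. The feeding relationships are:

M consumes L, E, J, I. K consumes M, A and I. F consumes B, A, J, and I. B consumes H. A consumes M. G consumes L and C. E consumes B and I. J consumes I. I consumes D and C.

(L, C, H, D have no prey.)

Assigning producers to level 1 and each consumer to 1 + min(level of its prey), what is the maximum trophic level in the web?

Producers (level 1): L, C, H, D.
Following each consumer down to its lowest-level prey: C → I → J (levels 1 through 3).
All prey of J (I 2) are at level 2 or above, so J is at level 1 + 2 = 3.
Every consumer has at least one prey at level 2 or below, so none exceeds level 3.

3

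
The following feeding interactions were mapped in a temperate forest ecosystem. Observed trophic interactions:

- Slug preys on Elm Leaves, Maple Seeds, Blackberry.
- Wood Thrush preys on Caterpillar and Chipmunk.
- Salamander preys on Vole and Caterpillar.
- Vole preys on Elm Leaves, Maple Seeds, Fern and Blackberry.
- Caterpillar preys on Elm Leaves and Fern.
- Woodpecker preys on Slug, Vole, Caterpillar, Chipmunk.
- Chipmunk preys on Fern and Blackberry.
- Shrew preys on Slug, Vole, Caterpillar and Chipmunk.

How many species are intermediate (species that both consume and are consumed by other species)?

Intermediate species (has both prey and predators): Caterpillar, Slug, Chipmunk, Vole.
Count: 4.

4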